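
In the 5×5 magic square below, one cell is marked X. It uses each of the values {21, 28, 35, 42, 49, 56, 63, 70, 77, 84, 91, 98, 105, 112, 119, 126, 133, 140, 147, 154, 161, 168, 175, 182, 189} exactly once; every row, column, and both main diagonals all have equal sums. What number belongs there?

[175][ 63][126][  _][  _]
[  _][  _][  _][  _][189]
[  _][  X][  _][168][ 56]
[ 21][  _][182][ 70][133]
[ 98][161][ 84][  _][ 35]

The 25 entries sum to 2625, so each line sums to 2625/5 = 525.
Using row 4: 21 + 182 + 70 + 133 + ? → (4,2) = 525 − 406 = 119.
The remaining cell in row 5 is (5,4) = 525 − 378 = 147.
Column 5 needs 525; the known cells sum to 413, so (1,5) = 112.
Using row 1: 175 + 63 + 126 + 112 + ? → (1,4) = 525 − 476 = 49.
The remaining cell in column 4 is (2,4) = 525 − 434 = 91.
Using anti-diagonal: 112 + 91 + 119 + 98 + ? → (3,3) = 525 − 420 = 105.
Column 3 must total 525; the given cells sum to 497, so (2,3) = 28.
Using main diagonal: 175 + 105 + 70 + 35 + ? → (2,2) = 525 − 385 = 140.
Row 2 needs 525; the known cells sum to 448, so (2,1) = 77.
From column 1, 525 − (175 + 77 + 21 + 98) gives (3,1) = 154.
Column 2 must total 525; the given cells sum to 483, so (3,2) = 42.

42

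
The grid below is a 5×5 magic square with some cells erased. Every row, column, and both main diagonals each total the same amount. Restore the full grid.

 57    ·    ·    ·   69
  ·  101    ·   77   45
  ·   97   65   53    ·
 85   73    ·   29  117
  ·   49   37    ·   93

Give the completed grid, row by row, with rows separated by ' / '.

57 25 113 81 69 / 33 101 89 77 45 / 109 97 65 53 21 / 85 73 41 29 117 / 61 49 37 105 93

Main diagonal is already complete: 57 + 101 + 65 + 29 + 93 = 345, so that is the magic constant.
Using row 4: 85 + 73 + 29 + 117 + ? → (4,3) = 345 − 304 = 41.
Using column 2: 101 + 97 + 73 + 49 + ? → (1,2) = 345 − 320 = 25.
Using column 5: 69 + 45 + 117 + 93 + ? → (3,5) = 345 − 324 = 21.
Anti-diagonal: 69 + 77 + 65 + 73 + ? = 345, so (5,1) = 61.
Using row 3: 97 + 65 + 53 + 21 + ? → (3,1) = 345 − 236 = 109.
Row 5: 61 + 49 + 37 + 93 + ? = 345, so (5,4) = 105.
Column 1 must total 345; the given cells sum to 312, so (2,1) = 33.
Column 4 needs 345; the known cells sum to 264, so (1,4) = 81.
Row 1 needs 345; the known cells sum to 232, so (1,3) = 113.
Row 2: 33 + 101 + 77 + 45 + ? = 345, so (2,3) = 89.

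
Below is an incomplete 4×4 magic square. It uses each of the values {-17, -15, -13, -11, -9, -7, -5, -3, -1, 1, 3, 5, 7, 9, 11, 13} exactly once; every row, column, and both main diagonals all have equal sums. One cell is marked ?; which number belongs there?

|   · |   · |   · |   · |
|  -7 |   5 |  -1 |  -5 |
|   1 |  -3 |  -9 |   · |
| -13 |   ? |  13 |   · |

The 16 entries sum to -32, so each line sums to -32/4 = -8.
The remaining cell in row 3 is (3,4) = -8 − (-11) = 3.
Using column 1: -7 + 1 + (-13) + ? → (1,1) = -8 − (-19) = 11.
Column 3: -1 + (-9) + 13 + ? = -8, so (1,3) = -11.
Main diagonal needs -8; the known cells sum to 7, so (4,4) = -15.
Using anti-diagonal: -1 + (-3) + (-13) + ? → (1,4) = -8 − (-17) = 9.
From row 1, -8 − (11 + (-11) + 9) gives (1,2) = -17.
Using row 4: -13 + 13 + (-15) + ? → (4,2) = -8 − (-15) = 7.

7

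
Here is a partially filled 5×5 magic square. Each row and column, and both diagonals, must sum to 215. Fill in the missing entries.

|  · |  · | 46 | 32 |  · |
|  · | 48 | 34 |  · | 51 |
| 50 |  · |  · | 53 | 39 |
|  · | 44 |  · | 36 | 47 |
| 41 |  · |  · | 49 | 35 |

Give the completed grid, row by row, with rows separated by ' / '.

54 40 46 32 43 / 37 48 34 45 51 / 50 31 42 53 39 / 33 44 55 36 47 / 41 52 38 49 35

Column 4 must total 215; the given cells sum to 170, so (2,4) = 45.
Using column 5: 51 + 39 + 47 + 35 + ? → (1,5) = 215 − 172 = 43.
Anti-diagonal: 43 + 45 + 44 + 41 + ? = 215, so (3,3) = 42.
Using row 2: 48 + 34 + 45 + 51 + ? → (2,1) = 215 − 178 = 37.
From row 3, 215 − (50 + 42 + 53 + 39) gives (3,2) = 31.
Main diagonal: 48 + 42 + 36 + 35 + ? = 215, so (1,1) = 54.
The remaining cell in row 1 is (1,2) = 215 − 175 = 40.
Column 1 needs 215; the known cells sum to 182, so (4,1) = 33.
Column 2: 40 + 48 + 31 + 44 + ? = 215, so (5,2) = 52.
From row 4, 215 − (33 + 44 + 36 + 47) gives (4,3) = 55.
Using row 5: 41 + 52 + 49 + 35 + ? → (5,3) = 215 − 177 = 38.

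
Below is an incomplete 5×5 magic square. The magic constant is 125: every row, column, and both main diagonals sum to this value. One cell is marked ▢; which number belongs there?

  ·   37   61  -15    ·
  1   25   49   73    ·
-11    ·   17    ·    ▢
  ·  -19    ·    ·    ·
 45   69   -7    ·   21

65

Row 2: 1 + 25 + 49 + 73 + ? = 125, so (2,5) = -23.
Row 5 must total 125; the given cells sum to 128, so (5,4) = -3.
Column 2 needs 125; the known cells sum to 112, so (3,2) = 13.
The remaining cell in column 3 is (4,3) = 125 − 120 = 5.
Anti-diagonal: 73 + 17 + (-19) + 45 + ? = 125, so (1,5) = 9.
Row 1 needs 125; the known cells sum to 92, so (1,1) = 33.
The remaining cell in column 1 is (4,1) = 125 − 68 = 57.
The remaining cell in main diagonal is (4,4) = 125 − 96 = 29.
Row 4 must total 125; the given cells sum to 72, so (4,5) = 53.
Using column 4: -15 + 73 + 29 + (-3) + ? → (3,4) = 125 − 84 = 41.
Column 5: 9 + (-23) + 53 + 21 + ? = 125, so (3,5) = 65.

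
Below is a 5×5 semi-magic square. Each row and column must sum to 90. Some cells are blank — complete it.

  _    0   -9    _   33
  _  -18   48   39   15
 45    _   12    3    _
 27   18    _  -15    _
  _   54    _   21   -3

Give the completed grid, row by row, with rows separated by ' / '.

The remaining cell in row 2 is (2,1) = 90 − 84 = 6.
Using column 2: 0 + (-18) + 18 + 54 + ? → (3,2) = 90 − 54 = 36.
From column 4, 90 − (39 + 3 + (-15) + 21) gives (1,4) = 42.
Using row 1: 0 + (-9) + 42 + 33 + ? → (1,1) = 90 − 66 = 24.
The remaining cell in row 3 is (3,5) = 90 − 96 = -6.
The remaining cell in column 1 is (5,1) = 90 − 102 = -12.
Column 5 must total 90; the given cells sum to 39, so (4,5) = 51.
From row 4, 90 − (27 + 18 + (-15) + 51) gives (4,3) = 9.
Row 5 must total 90; the given cells sum to 60, so (5,3) = 30.

24 0 -9 42 33 / 6 -18 48 39 15 / 45 36 12 3 -6 / 27 18 9 -15 51 / -12 54 30 21 -3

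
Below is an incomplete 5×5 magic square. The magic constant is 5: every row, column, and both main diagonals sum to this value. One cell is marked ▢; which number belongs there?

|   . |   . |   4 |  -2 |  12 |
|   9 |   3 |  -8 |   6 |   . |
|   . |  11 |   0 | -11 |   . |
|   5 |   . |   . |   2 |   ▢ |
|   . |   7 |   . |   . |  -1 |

Row 2 must total 5; the given cells sum to 10, so (2,5) = -5.
Column 4 needs 5; the known cells sum to -5, so (5,4) = 10.
The remaining cell in main diagonal is (1,1) = 5 − 4 = 1.
Using row 1: 1 + 4 + (-2) + 12 + ? → (1,2) = 5 − 15 = -10.
Column 2 must total 5; the given cells sum to 11, so (4,2) = -6.
Anti-diagonal: 12 + 6 + 0 + (-6) + ? = 5, so (5,1) = -7.
Row 5 needs 5; the known cells sum to 9, so (5,3) = -4.
Column 1 must total 5; the given cells sum to 8, so (3,1) = -3.
Using column 3: 4 + (-8) + 0 + (-4) + ? → (4,3) = 5 − (-8) = 13.
Row 3 needs 5; the known cells sum to -3, so (3,5) = 8.
Row 4 needs 5; the known cells sum to 14, so (4,5) = -9.

-9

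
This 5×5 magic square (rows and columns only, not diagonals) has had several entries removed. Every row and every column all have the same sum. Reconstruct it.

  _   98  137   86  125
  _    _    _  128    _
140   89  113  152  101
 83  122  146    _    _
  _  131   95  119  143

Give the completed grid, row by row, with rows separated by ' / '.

149 98 137 86 125 / 116 155 104 128 92 / 140 89 113 152 101 / 83 122 146 110 134 / 107 131 95 119 143

Row 3 is already complete: 140 + 89 + 113 + 152 + 101 = 595, so that is the magic constant.
The remaining cell in row 1 is (1,1) = 595 − 446 = 149.
Row 5 needs 595; the known cells sum to 488, so (5,1) = 107.
From column 1, 595 − (149 + 140 + 83 + 107) gives (2,1) = 116.
Column 2 needs 595; the known cells sum to 440, so (2,2) = 155.
Column 3: 137 + 113 + 146 + 95 + ? = 595, so (2,3) = 104.
Column 4: 86 + 128 + 152 + 119 + ? = 595, so (4,4) = 110.
Row 2: 116 + 155 + 104 + 128 + ? = 595, so (2,5) = 92.
Row 4: 83 + 122 + 146 + 110 + ? = 595, so (4,5) = 134.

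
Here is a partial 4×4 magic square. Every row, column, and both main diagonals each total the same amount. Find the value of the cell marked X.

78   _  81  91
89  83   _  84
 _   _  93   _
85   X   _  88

Main diagonal is complete and sums to 342; that is the magic constant.
Row 1 needs 342; the known cells sum to 250, so (1,2) = 92.
Using row 2: 89 + 83 + 84 + ? → (2,3) = 342 − 256 = 86.
Column 1 must total 342; the given cells sum to 252, so (3,1) = 90.
The remaining cell in column 3 is (4,3) = 342 − 260 = 82.
Column 4: 91 + 84 + 88 + ? = 342, so (3,4) = 79.
The remaining cell in anti-diagonal is (3,2) = 342 − 262 = 80.
Using row 4: 85 + 82 + 88 + ? → (4,2) = 342 − 255 = 87.

87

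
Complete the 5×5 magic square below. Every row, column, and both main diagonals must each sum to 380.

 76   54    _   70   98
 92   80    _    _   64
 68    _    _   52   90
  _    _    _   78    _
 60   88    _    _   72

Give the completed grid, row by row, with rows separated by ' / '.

76 54 82 70 98 / 92 80 58 86 64 / 68 96 74 52 90 / 84 62 100 78 56 / 60 88 66 94 72

The remaining cell in row 1 is (1,3) = 380 − 298 = 82.
The remaining cell in column 1 is (4,1) = 380 − 296 = 84.
Column 5: 98 + 64 + 90 + 72 + ? = 380, so (4,5) = 56.
Main diagonal needs 380; the known cells sum to 306, so (3,3) = 74.
Row 3: 68 + 74 + 52 + 90 + ? = 380, so (3,2) = 96.
From column 2, 380 − (54 + 80 + 96 + 88) gives (4,2) = 62.
Using anti-diagonal: 98 + 74 + 62 + 60 + ? → (2,4) = 380 − 294 = 86.
Row 2 needs 380; the known cells sum to 322, so (2,3) = 58.
The remaining cell in row 4 is (4,3) = 380 − 280 = 100.
The remaining cell in column 3 is (5,3) = 380 − 314 = 66.
Column 4 needs 380; the known cells sum to 286, so (5,4) = 94.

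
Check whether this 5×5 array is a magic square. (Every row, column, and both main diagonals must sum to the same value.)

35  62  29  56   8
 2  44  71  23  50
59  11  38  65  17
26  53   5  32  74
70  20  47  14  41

Row 1: 35 + 62 + 29 + 56 + 8 = 190.
Row 2: 2 + 44 + 71 + 23 + 50 = 190.
Row 3: 59 + 11 + 38 + 65 + 17 = 190.
Row 4: 26 + 53 + 5 + 32 + 74 = 190.
Row 5: 70 + 20 + 47 + 14 + 41 = 192.
Column 1: 35 + 2 + 59 + 26 + 70 = 192.
Column 2: 62 + 44 + 11 + 53 + 20 = 190.
Column 3: 29 + 71 + 38 + 5 + 47 = 190.
Column 4: 56 + 23 + 65 + 32 + 14 = 190.
Column 5: 8 + 50 + 17 + 74 + 41 = 190.
Main diagonal: 35 + 44 + 38 + 32 + 41 = 190.
Anti-diagonal: 8 + 23 + 38 + 53 + 70 = 192.

No — column 1 sums to 192 but column 4 sums to 190.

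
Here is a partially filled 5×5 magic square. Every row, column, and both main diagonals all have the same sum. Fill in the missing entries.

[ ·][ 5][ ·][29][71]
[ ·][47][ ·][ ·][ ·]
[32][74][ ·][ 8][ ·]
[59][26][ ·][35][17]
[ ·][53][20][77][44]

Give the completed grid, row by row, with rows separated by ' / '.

38 5 62 29 71 / 65 47 14 56 23 / 32 74 41 8 50 / 59 26 68 35 17 / 11 53 20 77 44

Column 2 is already complete: 5 + 47 + 74 + 26 + 53 = 205, so that is the magic constant.
Row 4 needs 205; the known cells sum to 137, so (4,3) = 68.
Row 5 must total 205; the given cells sum to 194, so (5,1) = 11.
From column 4, 205 − (29 + 8 + 35 + 77) gives (2,4) = 56.
Anti-diagonal needs 205; the known cells sum to 164, so (3,3) = 41.
From row 3, 205 − (32 + 74 + 41 + 8) gives (3,5) = 50.
Column 5: 71 + 50 + 17 + 44 + ? = 205, so (2,5) = 23.
Main diagonal: 47 + 41 + 35 + 44 + ? = 205, so (1,1) = 38.
From row 1, 205 − (38 + 5 + 29 + 71) gives (1,3) = 62.
The remaining cell in column 1 is (2,1) = 205 − 140 = 65.
From column 3, 205 − (62 + 41 + 68 + 20) gives (2,3) = 14.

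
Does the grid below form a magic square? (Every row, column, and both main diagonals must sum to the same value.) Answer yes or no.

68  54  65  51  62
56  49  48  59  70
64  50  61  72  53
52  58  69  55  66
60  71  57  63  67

Row 1: 68 + 54 + 65 + 51 + 62 = 300.
Row 2: 56 + 49 + 48 + 59 + 70 = 282.
Row 3: 64 + 50 + 61 + 72 + 53 = 300.
Row 4: 52 + 58 + 69 + 55 + 66 = 300.
Row 5: 60 + 71 + 57 + 63 + 67 = 318.
Column 1: 68 + 56 + 64 + 52 + 60 = 300.
Column 2: 54 + 49 + 50 + 58 + 71 = 282.
Column 3: 65 + 48 + 61 + 69 + 57 = 300.
Column 4: 51 + 59 + 72 + 55 + 63 = 300.
Column 5: 62 + 70 + 53 + 66 + 67 = 318.
Main diagonal: 68 + 49 + 61 + 55 + 67 = 300.
Anti-diagonal: 62 + 59 + 61 + 58 + 60 = 300.

No — column 2 sums to 282 but row 5 sums to 318.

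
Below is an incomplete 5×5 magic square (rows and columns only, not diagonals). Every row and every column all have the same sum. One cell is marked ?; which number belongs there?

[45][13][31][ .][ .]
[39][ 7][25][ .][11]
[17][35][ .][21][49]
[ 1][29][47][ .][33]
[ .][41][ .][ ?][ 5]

37

Column 2 is complete and sums to 125; that is the magic constant.
Row 2 needs 125; the known cells sum to 82, so (2,4) = 43.
The remaining cell in row 3 is (3,3) = 125 − 122 = 3.
From row 4, 125 − (1 + 29 + 47 + 33) gives (4,4) = 15.
Using column 1: 45 + 39 + 17 + 1 + ? → (5,1) = 125 − 102 = 23.
Column 3 needs 125; the known cells sum to 106, so (5,3) = 19.
Column 5: 11 + 49 + 33 + 5 + ? = 125, so (1,5) = 27.
Row 1 needs 125; the known cells sum to 116, so (1,4) = 9.
Using row 5: 23 + 41 + 19 + 5 + ? → (5,4) = 125 − 88 = 37.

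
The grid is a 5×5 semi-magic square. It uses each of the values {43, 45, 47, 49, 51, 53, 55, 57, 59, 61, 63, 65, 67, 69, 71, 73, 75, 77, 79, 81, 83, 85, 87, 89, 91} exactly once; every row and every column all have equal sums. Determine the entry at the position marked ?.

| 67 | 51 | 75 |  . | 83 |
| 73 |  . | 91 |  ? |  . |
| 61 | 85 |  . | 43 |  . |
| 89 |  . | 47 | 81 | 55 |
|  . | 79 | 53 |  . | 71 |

65

The 25 entries sum to 1675, so each line sums to 1675/5 = 335.
From row 1, 335 − (67 + 51 + 75 + 83) gives (1,4) = 59.
Row 4: 89 + 47 + 81 + 55 + ? = 335, so (4,2) = 63.
Column 1 needs 335; the known cells sum to 290, so (5,1) = 45.
Column 2 must total 335; the given cells sum to 278, so (2,2) = 57.
Column 3 must total 335; the given cells sum to 266, so (3,3) = 69.
The remaining cell in row 3 is (3,5) = 335 − 258 = 77.
The remaining cell in row 5 is (5,4) = 335 − 248 = 87.
Column 4: 59 + 43 + 81 + 87 + ? = 335, so (2,4) = 65.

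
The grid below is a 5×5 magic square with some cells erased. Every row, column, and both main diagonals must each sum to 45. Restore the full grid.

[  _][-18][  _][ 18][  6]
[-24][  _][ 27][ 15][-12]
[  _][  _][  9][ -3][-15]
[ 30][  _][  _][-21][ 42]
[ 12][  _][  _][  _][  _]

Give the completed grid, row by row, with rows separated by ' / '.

From row 2, 45 − (-24 + 27 + 15 + (-12)) gives (2,2) = 39.
Using column 4: 18 + 15 + (-3) + (-21) + ? → (5,4) = 45 − 9 = 36.
Using column 5: 6 + (-12) + (-15) + 42 + ? → (5,5) = 45 − 21 = 24.
Main diagonal: 39 + 9 + (-21) + 24 + ? = 45, so (1,1) = -6.
Anti-diagonal needs 45; the known cells sum to 42, so (4,2) = 3.
Row 1 needs 45; the known cells sum to 0, so (1,3) = 45.
From row 4, 45 − (30 + 3 + (-21) + 42) gives (4,3) = -9.
Column 1 needs 45; the known cells sum to 12, so (3,1) = 33.
Using column 3: 45 + 27 + 9 + (-9) + ? → (5,3) = 45 − 72 = -27.
Row 3: 33 + 9 + (-3) + (-15) + ? = 45, so (3,2) = 21.
The remaining cell in row 5 is (5,2) = 45 − 45 = 0.

-6 -18 45 18 6 / -24 39 27 15 -12 / 33 21 9 -3 -15 / 30 3 -9 -21 42 / 12 0 -27 36 24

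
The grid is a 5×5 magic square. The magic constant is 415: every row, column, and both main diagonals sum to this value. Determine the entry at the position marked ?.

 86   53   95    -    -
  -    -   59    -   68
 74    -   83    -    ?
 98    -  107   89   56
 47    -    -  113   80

Row 4: 98 + 107 + 89 + 56 + ? = 415, so (4,2) = 65.
Column 1 needs 415; the known cells sum to 305, so (2,1) = 110.
Using column 3: 95 + 59 + 83 + 107 + ? → (5,3) = 415 − 344 = 71.
Main diagonal needs 415; the known cells sum to 338, so (2,2) = 77.
Row 2 must total 415; the given cells sum to 314, so (2,4) = 101.
Using row 5: 47 + 71 + 113 + 80 + ? → (5,2) = 415 − 311 = 104.
Column 2 must total 415; the given cells sum to 299, so (3,2) = 116.
From anti-diagonal, 415 − (101 + 83 + 65 + 47) gives (1,5) = 119.
Using row 1: 86 + 53 + 95 + 119 + ? → (1,4) = 415 − 353 = 62.
Column 4 needs 415; the known cells sum to 365, so (3,4) = 50.
Using column 5: 119 + 68 + 56 + 80 + ? → (3,5) = 415 − 323 = 92.

92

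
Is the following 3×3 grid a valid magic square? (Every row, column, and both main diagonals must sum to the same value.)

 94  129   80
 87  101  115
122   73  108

Yes

Row 1: 94 + 129 + 80 = 303.
Row 2: 87 + 101 + 115 = 303.
Row 3: 122 + 73 + 108 = 303.
Column 1: 94 + 87 + 122 = 303.
Column 2: 129 + 101 + 73 = 303.
Column 3: 80 + 115 + 108 = 303.
Main diagonal: 94 + 101 + 108 = 303.
Anti-diagonal: 80 + 101 + 122 = 303.
All lines sum to 303.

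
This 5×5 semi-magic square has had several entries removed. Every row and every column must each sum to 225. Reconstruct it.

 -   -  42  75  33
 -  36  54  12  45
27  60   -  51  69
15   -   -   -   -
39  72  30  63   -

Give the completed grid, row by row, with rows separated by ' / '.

66 9 42 75 33 / 78 36 54 12 45 / 27 60 18 51 69 / 15 48 81 24 57 / 39 72 30 63 21

Row 2 needs 225; the known cells sum to 147, so (2,1) = 78.
From row 3, 225 − (27 + 60 + 51 + 69) gives (3,3) = 18.
The remaining cell in row 5 is (5,5) = 225 − 204 = 21.
Column 1 needs 225; the known cells sum to 159, so (1,1) = 66.
Column 3: 42 + 54 + 18 + 30 + ? = 225, so (4,3) = 81.
Column 4 must total 225; the given cells sum to 201, so (4,4) = 24.
The remaining cell in column 5 is (4,5) = 225 − 168 = 57.
Using row 1: 66 + 42 + 75 + 33 + ? → (1,2) = 225 − 216 = 9.
Row 4 must total 225; the given cells sum to 177, so (4,2) = 48.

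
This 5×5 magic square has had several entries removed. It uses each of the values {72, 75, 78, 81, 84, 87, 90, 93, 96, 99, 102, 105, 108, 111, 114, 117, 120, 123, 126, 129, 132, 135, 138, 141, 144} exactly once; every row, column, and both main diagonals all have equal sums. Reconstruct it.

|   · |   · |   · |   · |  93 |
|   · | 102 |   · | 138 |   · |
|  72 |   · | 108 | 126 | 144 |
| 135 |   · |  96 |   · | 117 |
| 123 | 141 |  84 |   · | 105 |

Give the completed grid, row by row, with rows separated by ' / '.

The 25 entries sum to 2700, so each line sums to 2700/5 = 540.
Row 3 needs 540; the known cells sum to 450, so (3,2) = 90.
The remaining cell in row 5 is (5,4) = 540 − 453 = 87.
The remaining cell in column 5 is (2,5) = 540 − 459 = 81.
Anti-diagonal must total 540; the given cells sum to 462, so (4,2) = 78.
Row 4 needs 540; the known cells sum to 426, so (4,4) = 114.
Column 2 must total 540; the given cells sum to 411, so (1,2) = 129.
The remaining cell in column 4 is (1,4) = 540 − 465 = 75.
From main diagonal, 540 − (102 + 108 + 114 + 105) gives (1,1) = 111.
The remaining cell in row 1 is (1,3) = 540 − 408 = 132.
Column 1: 111 + 72 + 135 + 123 + ? = 540, so (2,1) = 99.
Column 3: 132 + 108 + 96 + 84 + ? = 540, so (2,3) = 120.

111 129 132 75 93 / 99 102 120 138 81 / 72 90 108 126 144 / 135 78 96 114 117 / 123 141 84 87 105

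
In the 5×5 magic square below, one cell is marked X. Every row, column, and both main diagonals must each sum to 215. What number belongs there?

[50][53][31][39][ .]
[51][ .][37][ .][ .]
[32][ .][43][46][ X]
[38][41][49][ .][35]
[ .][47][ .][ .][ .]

Row 1: 50 + 53 + 31 + 39 + ? = 215, so (1,5) = 42.
The remaining cell in row 4 is (4,4) = 215 − 163 = 52.
From column 1, 215 − (50 + 51 + 32 + 38) gives (5,1) = 44.
The remaining cell in column 3 is (5,3) = 215 − 160 = 55.
Anti-diagonal: 42 + 43 + 41 + 44 + ? = 215, so (2,4) = 45.
Column 4 must total 215; the given cells sum to 182, so (5,4) = 33.
From row 5, 215 − (44 + 47 + 55 + 33) gives (5,5) = 36.
Main diagonal needs 215; the known cells sum to 181, so (2,2) = 34.
Row 2: 51 + 34 + 37 + 45 + ? = 215, so (2,5) = 48.
Column 2 must total 215; the given cells sum to 175, so (3,2) = 40.
Column 5: 42 + 48 + 35 + 36 + ? = 215, so (3,5) = 54.

54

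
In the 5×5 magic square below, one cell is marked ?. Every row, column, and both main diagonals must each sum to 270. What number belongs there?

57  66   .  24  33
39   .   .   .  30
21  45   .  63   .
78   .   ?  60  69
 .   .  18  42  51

Row 1: 57 + 66 + 24 + 33 + ? = 270, so (1,3) = 90.
Column 1: 57 + 39 + 21 + 78 + ? = 270, so (5,1) = 75.
Column 4 must total 270; the given cells sum to 189, so (2,4) = 81.
Using column 5: 33 + 30 + 69 + 51 + ? → (3,5) = 270 − 183 = 87.
Row 3 needs 270; the known cells sum to 216, so (3,3) = 54.
Row 5: 75 + 18 + 42 + 51 + ? = 270, so (5,2) = 84.
The remaining cell in main diagonal is (2,2) = 270 − 222 = 48.
From anti-diagonal, 270 − (33 + 81 + 54 + 75) gives (4,2) = 27.
Row 2 needs 270; the known cells sum to 198, so (2,3) = 72.
The remaining cell in row 4 is (4,3) = 270 − 234 = 36.

36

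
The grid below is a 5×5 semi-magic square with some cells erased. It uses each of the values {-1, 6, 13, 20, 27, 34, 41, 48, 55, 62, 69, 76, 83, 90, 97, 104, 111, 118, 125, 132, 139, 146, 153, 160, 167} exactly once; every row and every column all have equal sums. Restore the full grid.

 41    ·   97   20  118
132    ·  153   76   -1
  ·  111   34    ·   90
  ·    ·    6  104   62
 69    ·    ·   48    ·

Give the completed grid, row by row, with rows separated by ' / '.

41 139 97 20 118 / 132 55 153 76 -1 / 13 111 34 167 90 / 160 83 6 104 62 / 69 27 125 48 146

The 25 entries sum to 2075, so each line sums to 2075/5 = 415.
Row 1 needs 415; the known cells sum to 276, so (1,2) = 139.
Using row 2: 132 + 153 + 76 + (-1) + ? → (2,2) = 415 − 360 = 55.
Using column 3: 97 + 153 + 34 + 6 + ? → (5,3) = 415 − 290 = 125.
The remaining cell in column 4 is (3,4) = 415 − 248 = 167.
Column 5 needs 415; the known cells sum to 269, so (5,5) = 146.
Row 3 must total 415; the given cells sum to 402, so (3,1) = 13.
Using row 5: 69 + 125 + 48 + 146 + ? → (5,2) = 415 − 388 = 27.
Column 1 must total 415; the given cells sum to 255, so (4,1) = 160.
Column 2 must total 415; the given cells sum to 332, so (4,2) = 83.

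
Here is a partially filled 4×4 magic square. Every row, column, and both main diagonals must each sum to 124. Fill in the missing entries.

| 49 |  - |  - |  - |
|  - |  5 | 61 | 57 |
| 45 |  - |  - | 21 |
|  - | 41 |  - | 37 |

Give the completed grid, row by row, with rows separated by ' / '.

From row 2, 124 − (5 + 61 + 57) gives (2,1) = 1.
Using column 1: 49 + 1 + 45 + ? → (4,1) = 124 − 95 = 29.
Column 4: 57 + 21 + 37 + ? = 124, so (1,4) = 9.
Using main diagonal: 49 + 5 + 37 + ? → (3,3) = 124 − 91 = 33.
Anti-diagonal: 9 + 61 + 29 + ? = 124, so (3,2) = 25.
The remaining cell in row 4 is (4,3) = 124 − 107 = 17.
Using column 2: 5 + 25 + 41 + ? → (1,2) = 124 − 71 = 53.
Column 3 must total 124; the given cells sum to 111, so (1,3) = 13.

49 53 13 9 / 1 5 61 57 / 45 25 33 21 / 29 41 17 37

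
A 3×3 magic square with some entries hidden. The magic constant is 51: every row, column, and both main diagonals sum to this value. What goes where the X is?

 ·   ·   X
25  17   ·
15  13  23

19

Row 2 needs 51; the known cells sum to 42, so (2,3) = 9.
Column 1: 25 + 15 + ? = 51, so (1,1) = 11.
Column 2 needs 51; the known cells sum to 30, so (1,2) = 21.
Column 3 needs 51; the known cells sum to 32, so (1,3) = 19.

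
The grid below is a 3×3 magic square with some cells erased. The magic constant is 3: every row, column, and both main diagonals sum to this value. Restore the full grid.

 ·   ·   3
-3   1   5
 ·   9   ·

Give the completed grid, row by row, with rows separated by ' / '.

7 -7 3 / -3 1 5 / -1 9 -5

Column 2: 1 + 9 + ? = 3, so (1,2) = -7.
The remaining cell in column 3 is (3,3) = 3 − 8 = -5.
Main diagonal must total 3; the given cells sum to -4, so (1,1) = 7.
Using anti-diagonal: 3 + 1 + ? → (3,1) = 3 − 4 = -1.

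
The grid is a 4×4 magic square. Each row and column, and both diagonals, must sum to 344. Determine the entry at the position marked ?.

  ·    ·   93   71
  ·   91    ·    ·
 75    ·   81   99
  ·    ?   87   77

79

Row 3 needs 344; the known cells sum to 255, so (3,2) = 89.
Column 3 must total 344; the given cells sum to 261, so (2,3) = 83.
Column 4 must total 344; the given cells sum to 247, so (2,4) = 97.
Main diagonal: 91 + 81 + 77 + ? = 344, so (1,1) = 95.
Anti-diagonal: 71 + 83 + 89 + ? = 344, so (4,1) = 101.
The remaining cell in row 1 is (1,2) = 344 − 259 = 85.
Using row 2: 91 + 83 + 97 + ? → (2,1) = 344 − 271 = 73.
From row 4, 344 − (101 + 87 + 77) gives (4,2) = 79.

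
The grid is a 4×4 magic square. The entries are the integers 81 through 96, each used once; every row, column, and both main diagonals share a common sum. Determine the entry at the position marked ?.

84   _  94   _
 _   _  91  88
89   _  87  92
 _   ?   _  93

83

The entries are 81 through 96, which sum to 1416, so each line sums to 1416/4 = 354.
From row 3, 354 − (89 + 87 + 92) gives (3,2) = 86.
Column 3: 94 + 91 + 87 + ? = 354, so (4,3) = 82.
Column 4: 88 + 92 + 93 + ? = 354, so (1,4) = 81.
From main diagonal, 354 − (84 + 87 + 93) gives (2,2) = 90.
Anti-diagonal needs 354; the known cells sum to 258, so (4,1) = 96.
Row 1 needs 354; the known cells sum to 259, so (1,2) = 95.
The remaining cell in row 2 is (2,1) = 354 − 269 = 85.
From row 4, 354 − (96 + 82 + 93) gives (4,2) = 83.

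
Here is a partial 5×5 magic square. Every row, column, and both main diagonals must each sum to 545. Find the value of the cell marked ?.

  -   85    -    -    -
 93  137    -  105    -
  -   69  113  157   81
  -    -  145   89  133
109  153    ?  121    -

97

Row 3 must total 545; the given cells sum to 420, so (3,1) = 125.
From column 2, 545 − (85 + 137 + 69 + 153) gives (4,2) = 101.
Column 4 needs 545; the known cells sum to 472, so (1,4) = 73.
Using anti-diagonal: 105 + 113 + 101 + 109 + ? → (1,5) = 545 − 428 = 117.
Row 4 must total 545; the given cells sum to 468, so (4,1) = 77.
Column 1: 93 + 125 + 77 + 109 + ? = 545, so (1,1) = 141.
Main diagonal needs 545; the known cells sum to 480, so (5,5) = 65.
Row 1 needs 545; the known cells sum to 416, so (1,3) = 129.
Row 5: 109 + 153 + 121 + 65 + ? = 545, so (5,3) = 97.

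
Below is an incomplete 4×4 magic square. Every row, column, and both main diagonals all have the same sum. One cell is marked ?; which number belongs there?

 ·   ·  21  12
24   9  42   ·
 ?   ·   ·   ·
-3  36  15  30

18

Row 4 is complete and sums to 78; that is the magic constant.
From row 2, 78 − (24 + 9 + 42) gives (2,4) = 3.
The remaining cell in column 3 is (3,3) = 78 − 78 = 0.
Using column 4: 12 + 3 + 30 + ? → (3,4) = 78 − 45 = 33.
Main diagonal needs 78; the known cells sum to 39, so (1,1) = 39.
From anti-diagonal, 78 − (12 + 42 + (-3)) gives (3,2) = 27.
From row 1, 78 − (39 + 21 + 12) gives (1,2) = 6.
Row 3 must total 78; the given cells sum to 60, so (3,1) = 18.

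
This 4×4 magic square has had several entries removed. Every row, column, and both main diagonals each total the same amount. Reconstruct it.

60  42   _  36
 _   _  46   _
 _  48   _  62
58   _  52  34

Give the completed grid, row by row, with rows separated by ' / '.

Anti-diagonal is already complete: 36 + 46 + 48 + 58 = 188, so that is the magic constant.
Row 1: 60 + 42 + 36 + ? = 188, so (1,3) = 50.
The remaining cell in row 4 is (4,2) = 188 − 144 = 44.
From column 2, 188 − (42 + 48 + 44) gives (2,2) = 54.
Column 3 must total 188; the given cells sum to 148, so (3,3) = 40.
Column 4 needs 188; the known cells sum to 132, so (2,4) = 56.
Row 2: 54 + 46 + 56 + ? = 188, so (2,1) = 32.
Using row 3: 48 + 40 + 62 + ? → (3,1) = 188 − 150 = 38.

60 42 50 36 / 32 54 46 56 / 38 48 40 62 / 58 44 52 34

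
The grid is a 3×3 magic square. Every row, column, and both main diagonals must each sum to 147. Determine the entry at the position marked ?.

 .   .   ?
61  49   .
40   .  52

Row 2: 61 + 49 + ? = 147, so (2,3) = 37.
Row 3 needs 147; the known cells sum to 92, so (3,2) = 55.
Column 1 needs 147; the known cells sum to 101, so (1,1) = 46.
The remaining cell in column 2 is (1,2) = 147 − 104 = 43.
Column 3: 37 + 52 + ? = 147, so (1,3) = 58.

58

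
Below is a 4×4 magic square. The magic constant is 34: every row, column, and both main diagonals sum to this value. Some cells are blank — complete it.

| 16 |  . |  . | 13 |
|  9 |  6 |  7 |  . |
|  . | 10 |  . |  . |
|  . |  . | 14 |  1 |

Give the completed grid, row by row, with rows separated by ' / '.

16 3 2 13 / 9 6 7 12 / 5 10 11 8 / 4 15 14 1

From row 2, 34 − (9 + 6 + 7) gives (2,4) = 12.
Using column 4: 13 + 12 + 1 + ? → (3,4) = 34 − 26 = 8.
Main diagonal must total 34; the given cells sum to 23, so (3,3) = 11.
From anti-diagonal, 34 − (13 + 7 + 10) gives (4,1) = 4.
Row 3 must total 34; the given cells sum to 29, so (3,1) = 5.
Row 4: 4 + 14 + 1 + ? = 34, so (4,2) = 15.
Using column 2: 6 + 10 + 15 + ? → (1,2) = 34 − 31 = 3.
The remaining cell in column 3 is (1,3) = 34 − 32 = 2.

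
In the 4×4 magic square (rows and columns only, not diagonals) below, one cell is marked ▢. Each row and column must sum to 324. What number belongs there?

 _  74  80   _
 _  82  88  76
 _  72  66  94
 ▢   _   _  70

68

Row 2 must total 324; the given cells sum to 246, so (2,1) = 78.
Row 3 must total 324; the given cells sum to 232, so (3,1) = 92.
Using column 2: 74 + 82 + 72 + ? → (4,2) = 324 − 228 = 96.
Column 3 needs 324; the known cells sum to 234, so (4,3) = 90.
Using column 4: 76 + 94 + 70 + ? → (1,4) = 324 − 240 = 84.
Row 1 needs 324; the known cells sum to 238, so (1,1) = 86.
The remaining cell in row 4 is (4,1) = 324 − 256 = 68.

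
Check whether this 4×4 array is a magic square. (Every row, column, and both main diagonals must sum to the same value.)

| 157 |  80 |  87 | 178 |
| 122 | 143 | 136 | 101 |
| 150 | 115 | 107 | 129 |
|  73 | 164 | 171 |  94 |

Row 1: 157 + 80 + 87 + 178 = 502.
Row 2: 122 + 143 + 136 + 101 = 502.
Row 3: 150 + 115 + 107 + 129 = 501.
Row 4: 73 + 164 + 171 + 94 = 502.
Column 1: 157 + 122 + 150 + 73 = 502.
Column 2: 80 + 143 + 115 + 164 = 502.
Column 3: 87 + 136 + 107 + 171 = 501.
Column 4: 178 + 101 + 129 + 94 = 502.
Main diagonal: 157 + 143 + 107 + 94 = 501.
Anti-diagonal: 178 + 136 + 115 + 73 = 502.

No — row 2 sums to 502 but row 3 sums to 501.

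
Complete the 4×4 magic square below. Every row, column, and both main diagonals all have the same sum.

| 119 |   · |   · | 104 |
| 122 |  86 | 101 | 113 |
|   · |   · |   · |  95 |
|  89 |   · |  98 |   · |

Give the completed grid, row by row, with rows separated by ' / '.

Row 2 is already complete: 122 + 86 + 101 + 113 = 422, so that is the magic constant.
Column 1: 119 + 122 + 89 + ? = 422, so (3,1) = 92.
Using column 4: 104 + 113 + 95 + ? → (4,4) = 422 − 312 = 110.
Main diagonal needs 422; the known cells sum to 315, so (3,3) = 107.
Anti-diagonal: 104 + 101 + 89 + ? = 422, so (3,2) = 128.
Using row 4: 89 + 98 + 110 + ? → (4,2) = 422 − 297 = 125.
The remaining cell in column 2 is (1,2) = 422 − 339 = 83.
Column 3: 101 + 107 + 98 + ? = 422, so (1,3) = 116.

119 83 116 104 / 122 86 101 113 / 92 128 107 95 / 89 125 98 110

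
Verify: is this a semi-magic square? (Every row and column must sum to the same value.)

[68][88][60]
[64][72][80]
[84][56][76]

Yes

Row 1: 68 + 88 + 60 = 216.
Row 2: 64 + 72 + 80 = 216.
Row 3: 84 + 56 + 76 = 216.
Column 1: 68 + 64 + 84 = 216.
Column 2: 88 + 72 + 56 = 216.
Column 3: 60 + 80 + 76 = 216.
All lines sum to 216.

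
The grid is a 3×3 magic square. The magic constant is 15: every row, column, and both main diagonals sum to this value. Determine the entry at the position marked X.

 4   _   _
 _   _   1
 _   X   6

The remaining cell in column 3 is (1,3) = 15 − 7 = 8.
Main diagonal must total 15; the given cells sum to 10, so (2,2) = 5.
Anti-diagonal must total 15; the given cells sum to 13, so (3,1) = 2.
Row 1 needs 15; the known cells sum to 12, so (1,2) = 3.
Row 2: 5 + 1 + ? = 15, so (2,1) = 9.
Row 3 needs 15; the known cells sum to 8, so (3,2) = 7.

7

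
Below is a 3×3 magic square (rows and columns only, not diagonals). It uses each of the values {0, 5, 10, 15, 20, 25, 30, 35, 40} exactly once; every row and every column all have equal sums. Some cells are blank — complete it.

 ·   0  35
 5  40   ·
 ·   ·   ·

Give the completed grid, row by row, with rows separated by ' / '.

25 0 35 / 5 40 15 / 30 20 10

The 9 entries sum to 180, so each line sums to 180/3 = 60.
Row 1 must total 60; the given cells sum to 35, so (1,1) = 25.
Row 2 needs 60; the known cells sum to 45, so (2,3) = 15.
The remaining cell in column 1 is (3,1) = 60 − 30 = 30.
Column 2 needs 60; the known cells sum to 40, so (3,2) = 20.
Column 3 needs 60; the known cells sum to 50, so (3,3) = 10.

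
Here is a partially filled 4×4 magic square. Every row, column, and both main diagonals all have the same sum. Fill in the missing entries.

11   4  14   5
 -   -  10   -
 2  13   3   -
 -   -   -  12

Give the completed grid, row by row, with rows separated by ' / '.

11 4 14 5 / 15 8 10 1 / 2 13 3 16 / 6 9 7 12

Row 1 is already complete: 11 + 4 + 14 + 5 = 34, so that is the magic constant.
Row 3 needs 34; the known cells sum to 18, so (3,4) = 16.
Using column 3: 14 + 10 + 3 + ? → (4,3) = 34 − 27 = 7.
From column 4, 34 − (5 + 16 + 12) gives (2,4) = 1.
Main diagonal: 11 + 3 + 12 + ? = 34, so (2,2) = 8.
The remaining cell in anti-diagonal is (4,1) = 34 − 28 = 6.
Using row 2: 8 + 10 + 1 + ? → (2,1) = 34 − 19 = 15.
Using row 4: 6 + 7 + 12 + ? → (4,2) = 34 − 25 = 9.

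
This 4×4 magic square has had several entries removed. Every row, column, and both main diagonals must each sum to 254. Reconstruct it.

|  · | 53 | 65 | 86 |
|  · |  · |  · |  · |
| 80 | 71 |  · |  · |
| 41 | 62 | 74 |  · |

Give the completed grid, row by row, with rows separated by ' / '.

From row 1, 254 − (53 + 65 + 86) gives (1,1) = 50.
From row 4, 254 − (41 + 62 + 74) gives (4,4) = 77.
Column 1 needs 254; the known cells sum to 171, so (2,1) = 83.
Using column 2: 53 + 71 + 62 + ? → (2,2) = 254 − 186 = 68.
Using main diagonal: 50 + 68 + 77 + ? → (3,3) = 254 − 195 = 59.
The remaining cell in anti-diagonal is (2,3) = 254 − 198 = 56.
Row 2 must total 254; the given cells sum to 207, so (2,4) = 47.
Using row 3: 80 + 71 + 59 + ? → (3,4) = 254 − 210 = 44.

50 53 65 86 / 83 68 56 47 / 80 71 59 44 / 41 62 74 77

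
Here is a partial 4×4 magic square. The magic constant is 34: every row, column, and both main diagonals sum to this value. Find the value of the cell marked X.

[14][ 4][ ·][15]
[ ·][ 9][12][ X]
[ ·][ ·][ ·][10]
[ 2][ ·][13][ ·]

From row 1, 34 − (14 + 4 + 15) gives (1,3) = 1.
Using column 3: 1 + 12 + 13 + ? → (3,3) = 34 − 26 = 8.
From main diagonal, 34 − (14 + 9 + 8) gives (4,4) = 3.
Anti-diagonal: 15 + 12 + 2 + ? = 34, so (3,2) = 5.
Row 3: 5 + 8 + 10 + ? = 34, so (3,1) = 11.
Row 4 must total 34; the given cells sum to 18, so (4,2) = 16.
Column 1: 14 + 11 + 2 + ? = 34, so (2,1) = 7.
Column 4 needs 34; the known cells sum to 28, so (2,4) = 6.

6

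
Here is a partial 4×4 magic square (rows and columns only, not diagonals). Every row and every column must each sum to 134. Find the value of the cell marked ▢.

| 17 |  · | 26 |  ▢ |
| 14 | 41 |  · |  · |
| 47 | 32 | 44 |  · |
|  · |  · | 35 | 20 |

53

Row 3 needs 134; the known cells sum to 123, so (3,4) = 11.
The remaining cell in column 1 is (4,1) = 134 − 78 = 56.
Using column 3: 26 + 44 + 35 + ? → (2,3) = 134 − 105 = 29.
Row 2: 14 + 41 + 29 + ? = 134, so (2,4) = 50.
The remaining cell in row 4 is (4,2) = 134 − 111 = 23.
From column 2, 134 − (41 + 32 + 23) gives (1,2) = 38.
From column 4, 134 − (50 + 11 + 20) gives (1,4) = 53.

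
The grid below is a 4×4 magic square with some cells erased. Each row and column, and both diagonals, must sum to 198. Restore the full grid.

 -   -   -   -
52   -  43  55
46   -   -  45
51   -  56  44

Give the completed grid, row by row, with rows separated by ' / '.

49 53 42 54 / 52 48 43 55 / 46 50 57 45 / 51 47 56 44

Row 2: 52 + 43 + 55 + ? = 198, so (2,2) = 48.
Row 4 must total 198; the given cells sum to 151, so (4,2) = 47.
From column 1, 198 − (52 + 46 + 51) gives (1,1) = 49.
Using column 4: 55 + 45 + 44 + ? → (1,4) = 198 − 144 = 54.
From main diagonal, 198 − (49 + 48 + 44) gives (3,3) = 57.
Using anti-diagonal: 54 + 43 + 51 + ? → (3,2) = 198 − 148 = 50.
Column 2: 48 + 50 + 47 + ? = 198, so (1,2) = 53.
From column 3, 198 − (43 + 57 + 56) gives (1,3) = 42.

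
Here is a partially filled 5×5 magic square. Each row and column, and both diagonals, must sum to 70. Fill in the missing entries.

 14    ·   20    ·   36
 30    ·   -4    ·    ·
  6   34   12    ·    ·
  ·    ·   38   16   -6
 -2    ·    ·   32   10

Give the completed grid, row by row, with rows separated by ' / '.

14 -8 20 8 36 / 30 18 -4 24 2 / 6 34 12 -10 28 / 22 0 38 16 -6 / -2 26 4 32 10

From column 1, 70 − (14 + 30 + 6 + (-2)) gives (4,1) = 22.
The remaining cell in column 3 is (5,3) = 70 − 66 = 4.
Main diagonal must total 70; the given cells sum to 52, so (2,2) = 18.
Row 4 needs 70; the known cells sum to 70, so (4,2) = 0.
Row 5: -2 + 4 + 32 + 10 + ? = 70, so (5,2) = 26.
The remaining cell in column 2 is (1,2) = 70 − 78 = -8.
From anti-diagonal, 70 − (36 + 12 + 0 + (-2)) gives (2,4) = 24.
From row 1, 70 − (14 + (-8) + 20 + 36) gives (1,4) = 8.
Row 2: 30 + 18 + (-4) + 24 + ? = 70, so (2,5) = 2.
Column 4: 8 + 24 + 16 + 32 + ? = 70, so (3,4) = -10.
Column 5: 36 + 2 + (-6) + 10 + ? = 70, so (3,5) = 28.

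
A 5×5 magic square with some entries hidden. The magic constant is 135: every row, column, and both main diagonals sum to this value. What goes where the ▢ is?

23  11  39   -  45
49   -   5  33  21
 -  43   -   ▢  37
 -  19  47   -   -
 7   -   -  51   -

9

From row 1, 135 − (23 + 11 + 39 + 45) gives (1,4) = 17.
Row 2 must total 135; the given cells sum to 108, so (2,2) = 27.
Column 2 must total 135; the given cells sum to 100, so (5,2) = 35.
Anti-diagonal needs 135; the known cells sum to 104, so (3,3) = 31.
Using column 3: 39 + 5 + 31 + 47 + ? → (5,3) = 135 − 122 = 13.
Row 5 must total 135; the given cells sum to 106, so (5,5) = 29.
Column 5 must total 135; the given cells sum to 132, so (4,5) = 3.
Main diagonal must total 135; the given cells sum to 110, so (4,4) = 25.
Using row 4: 19 + 47 + 25 + 3 + ? → (4,1) = 135 − 94 = 41.
Using column 1: 23 + 49 + 41 + 7 + ? → (3,1) = 135 − 120 = 15.
From column 4, 135 − (17 + 33 + 25 + 51) gives (3,4) = 9.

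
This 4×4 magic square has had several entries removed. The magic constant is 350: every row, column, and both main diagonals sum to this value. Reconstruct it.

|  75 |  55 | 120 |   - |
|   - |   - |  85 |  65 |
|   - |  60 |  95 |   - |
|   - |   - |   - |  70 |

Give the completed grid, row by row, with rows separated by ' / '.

Row 1 must total 350; the given cells sum to 250, so (1,4) = 100.
The remaining cell in column 3 is (4,3) = 350 − 300 = 50.
The remaining cell in column 4 is (3,4) = 350 − 235 = 115.
From main diagonal, 350 − (75 + 95 + 70) gives (2,2) = 110.
Using anti-diagonal: 100 + 85 + 60 + ? → (4,1) = 350 − 245 = 105.
Row 2: 110 + 85 + 65 + ? = 350, so (2,1) = 90.
Row 3: 60 + 95 + 115 + ? = 350, so (3,1) = 80.
Using row 4: 105 + 50 + 70 + ? → (4,2) = 350 − 225 = 125.

75 55 120 100 / 90 110 85 65 / 80 60 95 115 / 105 125 50 70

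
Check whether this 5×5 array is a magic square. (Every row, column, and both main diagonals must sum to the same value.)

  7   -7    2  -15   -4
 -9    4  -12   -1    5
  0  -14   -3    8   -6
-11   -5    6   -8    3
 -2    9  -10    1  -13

No — column 1 sums to -15 but row 1 sums to -17.

Row 1: 7 + (-7) + 2 + (-15) + (-4) = -17.
Row 2: -9 + 4 + (-12) + (-1) + 5 = -13.
Row 3: 0 + (-14) + (-3) + 8 + (-6) = -15.
Row 4: -11 + (-5) + 6 + (-8) + 3 = -15.
Row 5: -2 + 9 + (-10) + 1 + (-13) = -15.
Column 1: 7 + (-9) + 0 + (-11) + (-2) = -15.
Column 2: -7 + 4 + (-14) + (-5) + 9 = -13.
Column 3: 2 + (-12) + (-3) + 6 + (-10) = -17.
Column 4: -15 + (-1) + 8 + (-8) + 1 = -15.
Column 5: -4 + 5 + (-6) + 3 + (-13) = -15.
Main diagonal: 7 + 4 + (-3) + (-8) + (-13) = -13.
Anti-diagonal: -4 + (-1) + (-3) + (-5) + (-2) = -15.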